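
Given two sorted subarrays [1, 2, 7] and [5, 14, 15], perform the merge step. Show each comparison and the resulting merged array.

Merging process:

Compare 1 vs 5: take 1 from left. Merged: [1]
Compare 2 vs 5: take 2 from left. Merged: [1, 2]
Compare 7 vs 5: take 5 from right. Merged: [1, 2, 5]
Compare 7 vs 14: take 7 from left. Merged: [1, 2, 5, 7]
Append remaining from right: [14, 15]. Merged: [1, 2, 5, 7, 14, 15]

Final merged array: [1, 2, 5, 7, 14, 15]
Total comparisons: 4

The merged array is [1, 2, 5, 7, 14, 15], requiring 4 comparisons. The merge step runs in O(n) time where n is the total number of elements.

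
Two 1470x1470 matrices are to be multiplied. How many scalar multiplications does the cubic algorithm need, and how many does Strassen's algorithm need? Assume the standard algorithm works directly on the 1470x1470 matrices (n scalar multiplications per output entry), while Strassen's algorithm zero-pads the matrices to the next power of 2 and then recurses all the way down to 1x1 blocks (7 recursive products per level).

Matrix multiplication for 1470x1470 matrices:

Strassen's algorithm requires power-of-2 dimensions. Pad 1470x1470 to 2048x2048 (next power of 2).

Standard algorithm: 1470^3 = 3176523000 multiplications
Strassen's algorithm: 7^(log2(2048)) = 7^11 = 1977326743 multiplications
Savings: 3176523000 - 1977326743 = 1199196257 multiplications

Standard: 3176523000 multiplications (1470^3). Strassen: 1977326743 multiplications (7^11, after padding to 2048x2048). Strassen reduces 8 recursive multiplications to 7 at each level.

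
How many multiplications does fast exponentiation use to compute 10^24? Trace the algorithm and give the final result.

Computing 10^24 by squaring (build up from 10^1; each line after the first costs one multiplication):

10^1 = 10
10^2 = (10^1)^2 = 10^2 = 100
10^3 = 10 * 10^2 = 10 * 100 = 1000
10^6 = (10^3)^2 = 1000^2 = 1000000
10^12 = (10^6)^2 = 1000000^2 = 1000000000000
10^24 = (10^12)^2 = 1000000000000^2 = 1000000000000000000000000

Result: 1000000000000000000000000
Multiplications needed: 5 (5 lines after 10^1)

10^24 = 1000000000000000000000000. Using exponentiation by squaring, this requires 5 multiplications. The key idea: if the exponent is even, square the half-power; if odd, multiply by the base once.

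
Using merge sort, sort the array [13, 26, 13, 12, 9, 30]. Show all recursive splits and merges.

Merge sort trace:

Split: [13, 26, 13, 12, 9, 30] -> [13, 26, 13] and [12, 9, 30]
  Split: [13, 26, 13] -> [13] and [26, 13]
    Split: [26, 13] -> [26] and [13]
    Merge: [26] + [13] -> [13, 26]
  Merge: [13] + [13, 26] -> [13, 13, 26]
  Split: [12, 9, 30] -> [12] and [9, 30]
    Split: [9, 30] -> [9] and [30]
    Merge: [9] + [30] -> [9, 30]
  Merge: [12] + [9, 30] -> [9, 12, 30]
Merge: [13, 13, 26] + [9, 12, 30] -> [9, 12, 13, 13, 26, 30]

Final sorted array: [9, 12, 13, 13, 26, 30]

The merge sort proceeds by recursively splitting the array and merging sorted halves.
After all merges, the sorted array is [9, 12, 13, 13, 26, 30].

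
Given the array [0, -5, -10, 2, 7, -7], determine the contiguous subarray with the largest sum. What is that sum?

Using Kadane's algorithm on [0, -5, -10, 2, 7, -7]:

Scanning through the array:
Position 1 (value -5): max_ending_here = -5, max_so_far = 0
Position 2 (value -10): max_ending_here = -10, max_so_far = 0
Position 3 (value 2): max_ending_here = 2, max_so_far = 2
Position 4 (value 7): max_ending_here = 9, max_so_far = 9
Position 5 (value -7): max_ending_here = 2, max_so_far = 9

Maximum subarray: [2, 7]
Maximum sum: 9

The maximum subarray is [2, 7] with sum 9. This subarray runs from index 3 to index 4.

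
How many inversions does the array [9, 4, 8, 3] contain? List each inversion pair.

Finding inversions in [9, 4, 8, 3]:

(0, 1): arr[0]=9 > arr[1]=4
(0, 2): arr[0]=9 > arr[2]=8
(0, 3): arr[0]=9 > arr[3]=3
(1, 3): arr[1]=4 > arr[3]=3
(2, 3): arr[2]=8 > arr[3]=3

Total inversions: 5

The array has 5 inversion(s): (0,1), (0,2), (0,3), (1,3), (2,3). Each pair (i,j) satisfies i < j and arr[i] > arr[j].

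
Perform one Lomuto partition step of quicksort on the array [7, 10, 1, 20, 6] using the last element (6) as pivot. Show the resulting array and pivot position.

Lomuto partition with pivot = 6:

Initial array: [7, 10, 1, 20, 6]

arr[0]=7 > 6: no swap
arr[1]=10 > 6: no swap
arr[2]=1 <= 6: swap with position 0, array becomes [1, 10, 7, 20, 6]
arr[3]=20 > 6: no swap

Place pivot at position 1: [1, 6, 7, 20, 10]
Pivot position: 1

After partitioning with pivot 6, the array becomes [1, 6, 7, 20, 10]. The pivot is placed at index 1. All elements to the left of the pivot are <= 6, and all elements to the right are > 6.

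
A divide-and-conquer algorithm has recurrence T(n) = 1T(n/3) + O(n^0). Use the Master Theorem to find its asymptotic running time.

Master Theorem for T(n) = 1T(n/3) + O(n^0):

a = 1, b = 3, c = 0
log_b(a) = log_3(1) = 0.0000

Case 2: c = 0 = log_3(1) = 0.0000
T(n) = O(n^0 log n) = O(log n)

For T(n) = 1T(n/3) + O(n^0): log_3(1) = 0.0000. This is Case 2 of the Master Theorem (c = log_b(a), equal work at all levels), giving O(log n).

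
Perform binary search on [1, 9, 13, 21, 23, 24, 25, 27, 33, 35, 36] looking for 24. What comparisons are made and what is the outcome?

Binary search for 24 in [1, 9, 13, 21, 23, 24, 25, 27, 33, 35, 36]:

lo=0, hi=10, mid=5, arr[mid]=24 -> Found target at index 5!

Binary search finds 24 at index 5 after 1 comparisons. The search repeatedly halves the search space by comparing with the middle element.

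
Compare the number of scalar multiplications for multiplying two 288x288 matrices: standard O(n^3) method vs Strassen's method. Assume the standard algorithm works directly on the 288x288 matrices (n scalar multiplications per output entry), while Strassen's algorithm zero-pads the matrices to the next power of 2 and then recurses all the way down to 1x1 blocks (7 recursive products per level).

Matrix multiplication for 288x288 matrices:

Strassen's algorithm requires power-of-2 dimensions. Pad 288x288 to 512x512 (next power of 2).

Standard algorithm: 288^3 = 23887872 multiplications
Strassen's algorithm: 7^(log2(512)) = 7^9 = 40353607 multiplications
Difference: 23887872 - 40353607 = -16465735 (Strassen uses MORE here due to padding overhead — for small or just-over-power-of-2 n, padding can outweigh the per-level savings)

Standard: 23887872 multiplications (288^3). Strassen: 40353607 multiplications (7^9, after padding to 512x512). Strassen reduces 8 recursive multiplications to 7 at each level.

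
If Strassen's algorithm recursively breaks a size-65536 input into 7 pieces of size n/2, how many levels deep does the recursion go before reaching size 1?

For divide and conquer with division factor 2:

Problem sizes at each level:
Level 0: 65536
Level 1: 32768
Level 2: 16384
Level 3: 8192
Level 4: 4096
Level 5: 2048
Level 6: 1024
Level 7: 512
Level 8: 256
Level 9: 128
Level 10: 64
Level 11: 32
Level 12: 16
Level 13: 8
Level 14: 4
Level 15: 2
Level 16: 1

The root is level 0 and the size-1 base case is level 16 (the tree spans levels 0 through 16, i.e. 17 levels counting the root), so the depth is the number of divisions: log_2(65536) = 16

The recursion tree depth is log_2(65536) = 16. At each level, the problem size is divided by 2, so it takes 16 divisions to reduce to a base case of size 1. The algorithm makes 7 recursive calls at each level.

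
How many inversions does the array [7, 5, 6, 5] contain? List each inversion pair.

Finding inversions in [7, 5, 6, 5]:

(0, 1): arr[0]=7 > arr[1]=5
(0, 2): arr[0]=7 > arr[2]=6
(0, 3): arr[0]=7 > arr[3]=5
(2, 3): arr[2]=6 > arr[3]=5

Total inversions: 4

The array has 4 inversion(s): (0,1), (0,2), (0,3), (2,3). Each pair (i,j) satisfies i < j and arr[i] > arr[j].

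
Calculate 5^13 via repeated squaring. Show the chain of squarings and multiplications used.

Computing 5^13 by squaring (build up from 5^1; each line after the first costs one multiplication):

5^1 = 5
5^2 = (5^1)^2 = 5^2 = 25
5^3 = 5 * 5^2 = 5 * 25 = 125
5^6 = (5^3)^2 = 125^2 = 15625
5^12 = (5^6)^2 = 15625^2 = 244140625
5^13 = 5 * 5^12 = 5 * 244140625 = 1220703125

Result: 1220703125
Multiplications needed: 5 (5 lines after 5^1)

5^13 = 1220703125. Using exponentiation by squaring, this requires 5 multiplications. The key idea: if the exponent is even, square the half-power; if odd, multiply by the base once.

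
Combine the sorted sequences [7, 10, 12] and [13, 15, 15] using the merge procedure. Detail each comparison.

Merging process:

Compare 7 vs 13: take 7 from left. Merged: [7]
Compare 10 vs 13: take 10 from left. Merged: [7, 10]
Compare 12 vs 13: take 12 from left. Merged: [7, 10, 12]
Append remaining from right: [13, 15, 15]. Merged: [7, 10, 12, 13, 15, 15]

Final merged array: [7, 10, 12, 13, 15, 15]
Total comparisons: 3

The merged array is [7, 10, 12, 13, 15, 15], requiring 3 comparisons. The merge step runs in O(n) time where n is the total number of elements.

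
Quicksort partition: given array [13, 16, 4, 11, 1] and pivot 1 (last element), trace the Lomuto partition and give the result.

Lomuto partition with pivot = 1:

Initial array: [13, 16, 4, 11, 1]

arr[0]=13 > 1: no swap
arr[1]=16 > 1: no swap
arr[2]=4 > 1: no swap
arr[3]=11 > 1: no swap

Place pivot at position 0: [1, 16, 4, 11, 13]
Pivot position: 0

After partitioning with pivot 1, the array becomes [1, 16, 4, 11, 13]. The pivot is placed at index 0. All elements to the left of the pivot are <= 1, and all elements to the right are > 1.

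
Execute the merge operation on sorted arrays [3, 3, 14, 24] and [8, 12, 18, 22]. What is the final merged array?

Merging process:

Compare 3 vs 8: take 3 from left. Merged: [3]
Compare 3 vs 8: take 3 from left. Merged: [3, 3]
Compare 14 vs 8: take 8 from right. Merged: [3, 3, 8]
Compare 14 vs 12: take 12 from right. Merged: [3, 3, 8, 12]
Compare 14 vs 18: take 14 from left. Merged: [3, 3, 8, 12, 14]
Compare 24 vs 18: take 18 from right. Merged: [3, 3, 8, 12, 14, 18]
Compare 24 vs 22: take 22 from right. Merged: [3, 3, 8, 12, 14, 18, 22]
Append remaining from left: [24]. Merged: [3, 3, 8, 12, 14, 18, 22, 24]

Final merged array: [3, 3, 8, 12, 14, 18, 22, 24]
Total comparisons: 7

The merged array is [3, 3, 8, 12, 14, 18, 22, 24], requiring 7 comparisons. The merge step runs in O(n) time where n is the total number of elements.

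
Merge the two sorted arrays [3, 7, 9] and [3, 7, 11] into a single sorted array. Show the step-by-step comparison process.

Merging process:

Compare 3 vs 3: take 3 from left. Merged: [3]
Compare 7 vs 3: take 3 from right. Merged: [3, 3]
Compare 7 vs 7: take 7 from left. Merged: [3, 3, 7]
Compare 9 vs 7: take 7 from right. Merged: [3, 3, 7, 7]
Compare 9 vs 11: take 9 from left. Merged: [3, 3, 7, 7, 9]
Append remaining from right: [11]. Merged: [3, 3, 7, 7, 9, 11]

Final merged array: [3, 3, 7, 7, 9, 11]
Total comparisons: 5

The merged array is [3, 3, 7, 7, 9, 11], requiring 5 comparisons. The merge step runs in O(n) time where n is the total number of elements.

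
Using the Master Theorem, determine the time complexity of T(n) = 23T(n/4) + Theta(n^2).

Master Theorem for T(n) = 23T(n/4) + O(n^2):

a = 23, b = 4, c = 2
log_b(a) = log_4(23) = 2.2618

Case 1: c = 2 < log_4(23) = 2.2618
T(n) = O(n^(log_4 23))

For T(n) = 23T(n/4) + O(n^2): log_4(23) = 2.2618. This is Case 1 of the Master Theorem (c < log_b(a), work dominated by leaves), giving O(n^(log_4 23)).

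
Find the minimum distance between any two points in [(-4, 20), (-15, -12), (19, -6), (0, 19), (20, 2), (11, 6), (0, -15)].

Computing all pairwise distances among 7 points:

d((-4, 20), (-15, -12)) = 33.8378
d((-4, 20), (19, -6)) = 34.7131
d((-4, 20), (0, 19)) = 4.1231 <-- minimum
d((-4, 20), (20, 2)) = 30.0
d((-4, 20), (11, 6)) = 20.5183
d((-4, 20), (0, -15)) = 35.2278
d((-15, -12), (19, -6)) = 34.5254
d((-15, -12), (0, 19)) = 34.4384
d((-15, -12), (20, 2)) = 37.6962
d((-15, -12), (11, 6)) = 31.6228
d((-15, -12), (0, -15)) = 15.2971
d((19, -6), (0, 19)) = 31.4006
d((19, -6), (20, 2)) = 8.0623
d((19, -6), (11, 6)) = 14.4222
d((19, -6), (0, -15)) = 21.0238
d((0, 19), (20, 2)) = 26.2488
d((0, 19), (11, 6)) = 17.0294
d((0, 19), (0, -15)) = 34.0
d((20, 2), (11, 6)) = 9.8489
d((20, 2), (0, -15)) = 26.2488
d((11, 6), (0, -15)) = 23.7065

Closest pair: (-4, 20) and (0, 19) with distance 4.1231

The closest pair is (-4, 20) and (0, 19) with Euclidean distance 4.1231. For 7 points, brute-force pairwise comparison is shown above. For large n, the divide-and-conquer algorithm (sort by x, recurse on halves, check the dividing strip) achieves O(n log n).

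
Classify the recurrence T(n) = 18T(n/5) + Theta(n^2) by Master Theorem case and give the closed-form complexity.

Master Theorem for T(n) = 18T(n/5) + O(n^2):

a = 18, b = 5, c = 2
log_b(a) = log_5(18) = 1.7959

Case 3: c = 2 > log_5(18) = 1.7959
T(n) = O(n^2) = O(n^2)

For T(n) = 18T(n/5) + O(n^2): log_5(18) = 1.7959. This is Case 3 of the Master Theorem (c > log_b(a), work dominated by root), giving O(n^2).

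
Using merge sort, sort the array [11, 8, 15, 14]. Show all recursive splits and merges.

Merge sort trace:

Split: [11, 8, 15, 14] -> [11, 8] and [15, 14]
  Split: [11, 8] -> [11] and [8]
  Merge: [11] + [8] -> [8, 11]
  Split: [15, 14] -> [15] and [14]
  Merge: [15] + [14] -> [14, 15]
Merge: [8, 11] + [14, 15] -> [8, 11, 14, 15]

Final sorted array: [8, 11, 14, 15]

The merge sort proceeds by recursively splitting the array and merging sorted halves.
After all merges, the sorted array is [8, 11, 14, 15].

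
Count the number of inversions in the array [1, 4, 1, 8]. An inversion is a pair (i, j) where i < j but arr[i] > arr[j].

Finding inversions in [1, 4, 1, 8]:

(1, 2): arr[1]=4 > arr[2]=1

Total inversions: 1

The array has 1 inversion(s): (1,2). Each pair (i,j) satisfies i < j and arr[i] > arr[j].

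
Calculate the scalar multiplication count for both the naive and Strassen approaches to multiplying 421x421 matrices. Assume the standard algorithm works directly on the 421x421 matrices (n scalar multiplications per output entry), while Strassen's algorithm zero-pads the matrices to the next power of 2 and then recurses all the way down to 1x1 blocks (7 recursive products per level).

Matrix multiplication for 421x421 matrices:

Strassen's algorithm requires power-of-2 dimensions. Pad 421x421 to 512x512 (next power of 2).

Standard algorithm: 421^3 = 74618461 multiplications
Strassen's algorithm: 7^(log2(512)) = 7^9 = 40353607 multiplications
Savings: 74618461 - 40353607 = 34264854 multiplications

Standard: 74618461 multiplications (421^3). Strassen: 40353607 multiplications (7^9, after padding to 512x512). Strassen reduces 8 recursive multiplications to 7 at each level.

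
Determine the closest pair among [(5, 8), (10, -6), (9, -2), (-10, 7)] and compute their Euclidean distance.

Computing all pairwise distances among 4 points:

d((5, 8), (10, -6)) = 14.8661
d((5, 8), (9, -2)) = 10.7703
d((5, 8), (-10, 7)) = 15.0333
d((10, -6), (9, -2)) = 4.1231 <-- minimum
d((10, -6), (-10, 7)) = 23.8537
d((9, -2), (-10, 7)) = 21.0238

Closest pair: (10, -6) and (9, -2) with distance 4.1231

The closest pair is (10, -6) and (9, -2) with Euclidean distance 4.1231. For 4 points, brute-force pairwise comparison is shown above. For large n, the divide-and-conquer algorithm (sort by x, recurse on halves, check the dividing strip) achieves O(n log n).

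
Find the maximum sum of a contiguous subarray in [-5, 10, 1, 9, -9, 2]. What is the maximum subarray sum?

Using Kadane's algorithm on [-5, 10, 1, 9, -9, 2]:

Scanning through the array:
Position 1 (value 10): max_ending_here = 10, max_so_far = 10
Position 2 (value 1): max_ending_here = 11, max_so_far = 11
Position 3 (value 9): max_ending_here = 20, max_so_far = 20
Position 4 (value -9): max_ending_here = 11, max_so_far = 20
Position 5 (value 2): max_ending_here = 13, max_so_far = 20

Maximum subarray: [10, 1, 9]
Maximum sum: 20

The maximum subarray is [10, 1, 9] with sum 20. This subarray runs from index 1 to index 3.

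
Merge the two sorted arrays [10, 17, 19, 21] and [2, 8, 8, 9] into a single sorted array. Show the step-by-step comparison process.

Merging process:

Compare 10 vs 2: take 2 from right. Merged: [2]
Compare 10 vs 8: take 8 from right. Merged: [2, 8]
Compare 10 vs 8: take 8 from right. Merged: [2, 8, 8]
Compare 10 vs 9: take 9 from right. Merged: [2, 8, 8, 9]
Append remaining from left: [10, 17, 19, 21]. Merged: [2, 8, 8, 9, 10, 17, 19, 21]

Final merged array: [2, 8, 8, 9, 10, 17, 19, 21]
Total comparisons: 4

The merged array is [2, 8, 8, 9, 10, 17, 19, 21], requiring 4 comparisons. The merge step runs in O(n) time where n is the total number of elements.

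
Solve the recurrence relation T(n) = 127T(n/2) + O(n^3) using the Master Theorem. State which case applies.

Master Theorem for T(n) = 127T(n/2) + O(n^3):

a = 127, b = 2, c = 3
log_b(a) = log_2(127) = 6.9887

Case 1: c = 3 < log_2(127) = 6.9887
T(n) = O(n^(log_2 127))

For T(n) = 127T(n/2) + O(n^3): log_2(127) = 6.9887. This is Case 1 of the Master Theorem (c < log_b(a), work dominated by leaves), giving O(n^(log_2 127)).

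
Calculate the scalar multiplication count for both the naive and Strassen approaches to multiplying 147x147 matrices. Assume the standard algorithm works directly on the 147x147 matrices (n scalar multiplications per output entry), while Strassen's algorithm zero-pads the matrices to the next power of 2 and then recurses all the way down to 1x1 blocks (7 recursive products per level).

Matrix multiplication for 147x147 matrices:

Strassen's algorithm requires power-of-2 dimensions. Pad 147x147 to 256x256 (next power of 2).

Standard algorithm: 147^3 = 3176523 multiplications
Strassen's algorithm: 7^(log2(256)) = 7^8 = 5764801 multiplications
Difference: 3176523 - 5764801 = -2588278 (Strassen uses MORE here due to padding overhead — for small or just-over-power-of-2 n, padding can outweigh the per-level savings)

Standard: 3176523 multiplications (147^3). Strassen: 5764801 multiplications (7^8, after padding to 256x256). Strassen reduces 8 recursive multiplications to 7 at each level.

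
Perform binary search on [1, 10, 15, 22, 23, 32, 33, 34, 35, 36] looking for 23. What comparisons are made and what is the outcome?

Binary search for 23 in [1, 10, 15, 22, 23, 32, 33, 34, 35, 36]:

lo=0, hi=9, mid=4, arr[mid]=23 -> Found target at index 4!

Binary search finds 23 at index 4 after 1 comparisons. The search repeatedly halves the search space by comparing with the middle element.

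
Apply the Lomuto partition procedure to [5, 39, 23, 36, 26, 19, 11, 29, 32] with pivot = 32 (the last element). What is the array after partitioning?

Lomuto partition with pivot = 32:

Initial array: [5, 39, 23, 36, 26, 19, 11, 29, 32]

arr[0]=5 <= 32: swap with position 0, array becomes [5, 39, 23, 36, 26, 19, 11, 29, 32]
arr[1]=39 > 32: no swap
arr[2]=23 <= 32: swap with position 1, array becomes [5, 23, 39, 36, 26, 19, 11, 29, 32]
arr[3]=36 > 32: no swap
arr[4]=26 <= 32: swap with position 2, array becomes [5, 23, 26, 36, 39, 19, 11, 29, 32]
arr[5]=19 <= 32: swap with position 3, array becomes [5, 23, 26, 19, 39, 36, 11, 29, 32]
arr[6]=11 <= 32: swap with position 4, array becomes [5, 23, 26, 19, 11, 36, 39, 29, 32]
arr[7]=29 <= 32: swap with position 5, array becomes [5, 23, 26, 19, 11, 29, 39, 36, 32]

Place pivot at position 6: [5, 23, 26, 19, 11, 29, 32, 36, 39]
Pivot position: 6

After partitioning with pivot 32, the array becomes [5, 23, 26, 19, 11, 29, 32, 36, 39]. The pivot is placed at index 6. All elements to the left of the pivot are <= 32, and all elements to the right are > 32.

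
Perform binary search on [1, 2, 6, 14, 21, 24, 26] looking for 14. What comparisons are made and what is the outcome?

Binary search for 14 in [1, 2, 6, 14, 21, 24, 26]:

lo=0, hi=6, mid=3, arr[mid]=14 -> Found target at index 3!

Binary search finds 14 at index 3 after 1 comparisons. The search repeatedly halves the search space by comparing with the middle element.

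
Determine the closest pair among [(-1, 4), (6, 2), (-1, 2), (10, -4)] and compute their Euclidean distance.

Computing all pairwise distances among 4 points:

d((-1, 4), (6, 2)) = 7.2801
d((-1, 4), (-1, 2)) = 2.0 <-- minimum
d((-1, 4), (10, -4)) = 13.6015
d((6, 2), (-1, 2)) = 7.0
d((6, 2), (10, -4)) = 7.2111
d((-1, 2), (10, -4)) = 12.53

Closest pair: (-1, 4) and (-1, 2) with distance 2.0

The closest pair is (-1, 4) and (-1, 2) with Euclidean distance 2.0. For 4 points, brute-force pairwise comparison is shown above. For large n, the divide-and-conquer algorithm (sort by x, recurse on halves, check the dividing strip) achieves O(n log n).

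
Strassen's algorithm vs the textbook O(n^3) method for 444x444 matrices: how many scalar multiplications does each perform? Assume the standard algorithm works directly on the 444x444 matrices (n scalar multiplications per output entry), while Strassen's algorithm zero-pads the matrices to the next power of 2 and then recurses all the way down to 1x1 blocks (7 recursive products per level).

Matrix multiplication for 444x444 matrices:

Strassen's algorithm requires power-of-2 dimensions. Pad 444x444 to 512x512 (next power of 2).

Standard algorithm: 444^3 = 87528384 multiplications
Strassen's algorithm: 7^(log2(512)) = 7^9 = 40353607 multiplications
Savings: 87528384 - 40353607 = 47174777 multiplications

Standard: 87528384 multiplications (444^3). Strassen: 40353607 multiplications (7^9, after padding to 512x512). Strassen reduces 8 recursive multiplications to 7 at each level.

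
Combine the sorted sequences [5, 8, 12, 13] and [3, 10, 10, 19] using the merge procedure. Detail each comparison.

Merging process:

Compare 5 vs 3: take 3 from right. Merged: [3]
Compare 5 vs 10: take 5 from left. Merged: [3, 5]
Compare 8 vs 10: take 8 from left. Merged: [3, 5, 8]
Compare 12 vs 10: take 10 from right. Merged: [3, 5, 8, 10]
Compare 12 vs 10: take 10 from right. Merged: [3, 5, 8, 10, 10]
Compare 12 vs 19: take 12 from left. Merged: [3, 5, 8, 10, 10, 12]
Compare 13 vs 19: take 13 from left. Merged: [3, 5, 8, 10, 10, 12, 13]
Append remaining from right: [19]. Merged: [3, 5, 8, 10, 10, 12, 13, 19]

Final merged array: [3, 5, 8, 10, 10, 12, 13, 19]
Total comparisons: 7

The merged array is [3, 5, 8, 10, 10, 12, 13, 19], requiring 7 comparisons. The merge step runs in O(n) time where n is the total number of elements.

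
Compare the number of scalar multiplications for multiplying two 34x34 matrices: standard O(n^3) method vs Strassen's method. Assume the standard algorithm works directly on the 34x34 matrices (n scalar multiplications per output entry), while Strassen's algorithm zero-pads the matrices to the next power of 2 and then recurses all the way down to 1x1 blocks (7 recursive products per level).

Matrix multiplication for 34x34 matrices:

Strassen's algorithm requires power-of-2 dimensions. Pad 34x34 to 64x64 (next power of 2).

Standard algorithm: 34^3 = 39304 multiplications
Strassen's algorithm: 7^(log2(64)) = 7^6 = 117649 multiplications
Difference: 39304 - 117649 = -78345 (Strassen uses MORE here due to padding overhead — for small or just-over-power-of-2 n, padding can outweigh the per-level savings)

Standard: 39304 multiplications (34^3). Strassen: 117649 multiplications (7^6, after padding to 64x64). Strassen reduces 8 recursive multiplications to 7 at each level.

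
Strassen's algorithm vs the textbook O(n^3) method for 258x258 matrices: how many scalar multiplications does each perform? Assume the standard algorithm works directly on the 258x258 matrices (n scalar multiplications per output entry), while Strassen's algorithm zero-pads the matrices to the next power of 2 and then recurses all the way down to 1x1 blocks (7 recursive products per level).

Matrix multiplication for 258x258 matrices:

Strassen's algorithm requires power-of-2 dimensions. Pad 258x258 to 512x512 (next power of 2).

Standard algorithm: 258^3 = 17173512 multiplications
Strassen's algorithm: 7^(log2(512)) = 7^9 = 40353607 multiplications
Difference: 17173512 - 40353607 = -23180095 (Strassen uses MORE here due to padding overhead — for small or just-over-power-of-2 n, padding can outweigh the per-level savings)

Standard: 17173512 multiplications (258^3). Strassen: 40353607 multiplications (7^9, after padding to 512x512). Strassen reduces 8 recursive multiplications to 7 at each level.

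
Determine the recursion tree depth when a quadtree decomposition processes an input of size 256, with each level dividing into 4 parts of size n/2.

For divide and conquer with division factor 2:

Problem sizes at each level:
Level 0: 256
Level 1: 128
Level 2: 64
Level 3: 32
Level 4: 16
Level 5: 8
Level 6: 4
Level 7: 2
Level 8: 1

The root is level 0 and the size-1 base case is level 8 (the tree spans levels 0 through 8, i.e. 9 levels counting the root), so the depth is the number of divisions: log_2(256) = 8

The recursion tree depth is log_2(256) = 8. At each level, the problem size is divided by 2, so it takes 8 divisions to reduce to a base case of size 1. The algorithm makes 4 recursive calls at each level.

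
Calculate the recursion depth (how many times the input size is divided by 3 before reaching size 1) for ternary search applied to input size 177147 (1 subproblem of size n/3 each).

For divide and conquer with division factor 3:

Problem sizes at each level:
Level 0: 177147
Level 1: 59049
Level 2: 19683
Level 3: 6561
Level 4: 2187
Level 5: 729
Level 6: 243
Level 7: 81
Level 8: 27
Level 9: 9
Level 10: 3
Level 11: 1

The root is level 0 and the size-1 base case is level 11 (the tree spans levels 0 through 11, i.e. 12 levels counting the root), so the depth is the number of divisions: log_3(177147) = 11

The recursion tree depth is log_3(177147) = 11. At each level, the problem size is divided by 3, so it takes 11 divisions to reduce to a base case of size 1. The algorithm makes 1 recursive call at each level.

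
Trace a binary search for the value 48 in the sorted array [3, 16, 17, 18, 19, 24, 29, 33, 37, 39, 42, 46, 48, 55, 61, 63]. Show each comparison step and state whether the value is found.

Binary search for 48 in [3, 16, 17, 18, 19, 24, 29, 33, 37, 39, 42, 46, 48, 55, 61, 63]:

lo=0, hi=15, mid=7, arr[mid]=33 -> 33 < 48, search right half
lo=8, hi=15, mid=11, arr[mid]=46 -> 46 < 48, search right half
lo=12, hi=15, mid=13, arr[mid]=55 -> 55 > 48, search left half
lo=12, hi=12, mid=12, arr[mid]=48 -> Found target at index 12!

Binary search finds 48 at index 12 after 4 comparisons. The search repeatedly halves the search space by comparing with the middle element.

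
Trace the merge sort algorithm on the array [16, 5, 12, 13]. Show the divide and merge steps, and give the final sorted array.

Merge sort trace:

Split: [16, 5, 12, 13] -> [16, 5] and [12, 13]
  Split: [16, 5] -> [16] and [5]
  Merge: [16] + [5] -> [5, 16]
  Split: [12, 13] -> [12] and [13]
  Merge: [12] + [13] -> [12, 13]
Merge: [5, 16] + [12, 13] -> [5, 12, 13, 16]

Final sorted array: [5, 12, 13, 16]

The merge sort proceeds by recursively splitting the array and merging sorted halves.
After all merges, the sorted array is [5, 12, 13, 16].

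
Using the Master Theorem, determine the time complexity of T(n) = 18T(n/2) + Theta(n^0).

Master Theorem for T(n) = 18T(n/2) + O(n^0):

a = 18, b = 2, c = 0
log_b(a) = log_2(18) = 4.1699

Case 1: c = 0 < log_2(18) = 4.1699
T(n) = O(n^(log_2 18))

For T(n) = 18T(n/2) + O(n^0): log_2(18) = 4.1699. This is Case 1 of the Master Theorem (c < log_b(a), work dominated by leaves), giving O(n^(log_2 18)).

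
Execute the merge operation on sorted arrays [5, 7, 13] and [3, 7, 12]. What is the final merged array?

Merging process:

Compare 5 vs 3: take 3 from right. Merged: [3]
Compare 5 vs 7: take 5 from left. Merged: [3, 5]
Compare 7 vs 7: take 7 from left. Merged: [3, 5, 7]
Compare 13 vs 7: take 7 from right. Merged: [3, 5, 7, 7]
Compare 13 vs 12: take 12 from right. Merged: [3, 5, 7, 7, 12]
Append remaining from left: [13]. Merged: [3, 5, 7, 7, 12, 13]

Final merged array: [3, 5, 7, 7, 12, 13]
Total comparisons: 5

The merged array is [3, 5, 7, 7, 12, 13], requiring 5 comparisons. The merge step runs in O(n) time where n is the total number of elements.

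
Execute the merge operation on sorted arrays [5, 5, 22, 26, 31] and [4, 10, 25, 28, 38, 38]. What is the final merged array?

Merging process:

Compare 5 vs 4: take 4 from right. Merged: [4]
Compare 5 vs 10: take 5 from left. Merged: [4, 5]
Compare 5 vs 10: take 5 from left. Merged: [4, 5, 5]
Compare 22 vs 10: take 10 from right. Merged: [4, 5, 5, 10]
Compare 22 vs 25: take 22 from left. Merged: [4, 5, 5, 10, 22]
Compare 26 vs 25: take 25 from right. Merged: [4, 5, 5, 10, 22, 25]
Compare 26 vs 28: take 26 from left. Merged: [4, 5, 5, 10, 22, 25, 26]
Compare 31 vs 28: take 28 from right. Merged: [4, 5, 5, 10, 22, 25, 26, 28]
Compare 31 vs 38: take 31 from left. Merged: [4, 5, 5, 10, 22, 25, 26, 28, 31]
Append remaining from right: [38, 38]. Merged: [4, 5, 5, 10, 22, 25, 26, 28, 31, 38, 38]

Final merged array: [4, 5, 5, 10, 22, 25, 26, 28, 31, 38, 38]
Total comparisons: 9

The merged array is [4, 5, 5, 10, 22, 25, 26, 28, 31, 38, 38], requiring 9 comparisons. The merge step runs in O(n) time where n is the total number of elements.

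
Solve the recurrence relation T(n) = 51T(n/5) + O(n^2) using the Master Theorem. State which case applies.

Master Theorem for T(n) = 51T(n/5) + O(n^2):

a = 51, b = 5, c = 2
log_b(a) = log_5(51) = 2.4430

Case 1: c = 2 < log_5(51) = 2.4430
T(n) = O(n^(log_5 51))

For T(n) = 51T(n/5) + O(n^2): log_5(51) = 2.4430. This is Case 1 of the Master Theorem (c < log_b(a), work dominated by leaves), giving O(n^(log_5 51)).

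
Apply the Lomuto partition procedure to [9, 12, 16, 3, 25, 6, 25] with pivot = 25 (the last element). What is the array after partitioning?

Lomuto partition with pivot = 25:

Initial array: [9, 12, 16, 3, 25, 6, 25]

arr[0]=9 <= 25: swap with position 0, array becomes [9, 12, 16, 3, 25, 6, 25]
arr[1]=12 <= 25: swap with position 1, array becomes [9, 12, 16, 3, 25, 6, 25]
arr[2]=16 <= 25: swap with position 2, array becomes [9, 12, 16, 3, 25, 6, 25]
arr[3]=3 <= 25: swap with position 3, array becomes [9, 12, 16, 3, 25, 6, 25]
arr[4]=25 <= 25: swap with position 4, array becomes [9, 12, 16, 3, 25, 6, 25]
arr[5]=6 <= 25: swap with position 5, array becomes [9, 12, 16, 3, 25, 6, 25]

Place pivot at position 6: [9, 12, 16, 3, 25, 6, 25]
Pivot position: 6

After partitioning with pivot 25, the array becomes [9, 12, 16, 3, 25, 6, 25]. The pivot is placed at index 6. All elements to the left of the pivot are <= 25, and all elements to the right are > 25.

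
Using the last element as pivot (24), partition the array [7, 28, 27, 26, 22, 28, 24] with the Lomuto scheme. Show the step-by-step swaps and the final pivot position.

Lomuto partition with pivot = 24:

Initial array: [7, 28, 27, 26, 22, 28, 24]

arr[0]=7 <= 24: swap with position 0, array becomes [7, 28, 27, 26, 22, 28, 24]
arr[1]=28 > 24: no swap
arr[2]=27 > 24: no swap
arr[3]=26 > 24: no swap
arr[4]=22 <= 24: swap with position 1, array becomes [7, 22, 27, 26, 28, 28, 24]
arr[5]=28 > 24: no swap

Place pivot at position 2: [7, 22, 24, 26, 28, 28, 27]
Pivot position: 2

After partitioning with pivot 24, the array becomes [7, 22, 24, 26, 28, 28, 27]. The pivot is placed at index 2. All elements to the left of the pivot are <= 24, and all elements to the right are > 24.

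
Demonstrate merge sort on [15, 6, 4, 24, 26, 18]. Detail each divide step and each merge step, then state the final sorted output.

Merge sort trace:

Split: [15, 6, 4, 24, 26, 18] -> [15, 6, 4] and [24, 26, 18]
  Split: [15, 6, 4] -> [15] and [6, 4]
    Split: [6, 4] -> [6] and [4]
    Merge: [6] + [4] -> [4, 6]
  Merge: [15] + [4, 6] -> [4, 6, 15]
  Split: [24, 26, 18] -> [24] and [26, 18]
    Split: [26, 18] -> [26] and [18]
    Merge: [26] + [18] -> [18, 26]
  Merge: [24] + [18, 26] -> [18, 24, 26]
Merge: [4, 6, 15] + [18, 24, 26] -> [4, 6, 15, 18, 24, 26]

Final sorted array: [4, 6, 15, 18, 24, 26]

The merge sort proceeds by recursively splitting the array and merging sorted halves.
After all merges, the sorted array is [4, 6, 15, 18, 24, 26].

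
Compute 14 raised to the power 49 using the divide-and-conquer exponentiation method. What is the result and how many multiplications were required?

Computing 14^49 by squaring (build up from 14^1; each line after the first costs one multiplication):

14^1 = 14
14^2 = (14^1)^2 = 14^2 = 196
14^3 = 14 * 14^2 = 14 * 196 = 2744
14^6 = (14^3)^2 = 2744^2 = 7529536
14^12 = (14^6)^2 = 7529536^2 = 56693912375296
14^24 = (14^12)^2 = 56693912375296^2 = 3214199700417740936751087616
14^48 = (14^24)^2 = 3214199700417740936751087616^2 = 10331079714165495587340637070279506584015829758908563456
14^49 = 14 * 14^48 = 14 * 10331079714165495587340637070279506584015829758908563456 = 144635115998316938222768918983913092176221616624719888384

Result: 144635115998316938222768918983913092176221616624719888384
Multiplications needed: 7 (7 lines after 14^1)

14^49 = 144635115998316938222768918983913092176221616624719888384. Using exponentiation by squaring, this requires 7 multiplications. The key idea: if the exponent is even, square the half-power; if odd, multiply by the base once.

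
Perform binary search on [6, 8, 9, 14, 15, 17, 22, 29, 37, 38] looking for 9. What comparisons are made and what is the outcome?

Binary search for 9 in [6, 8, 9, 14, 15, 17, 22, 29, 37, 38]:

lo=0, hi=9, mid=4, arr[mid]=15 -> 15 > 9, search left half
lo=0, hi=3, mid=1, arr[mid]=8 -> 8 < 9, search right half
lo=2, hi=3, mid=2, arr[mid]=9 -> Found target at index 2!

Binary search finds 9 at index 2 after 3 comparisons. The search repeatedly halves the search space by comparing with the middle element.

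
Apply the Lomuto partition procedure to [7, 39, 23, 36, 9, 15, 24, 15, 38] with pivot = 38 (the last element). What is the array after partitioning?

Lomuto partition with pivot = 38:

Initial array: [7, 39, 23, 36, 9, 15, 24, 15, 38]

arr[0]=7 <= 38: swap with position 0, array becomes [7, 39, 23, 36, 9, 15, 24, 15, 38]
arr[1]=39 > 38: no swap
arr[2]=23 <= 38: swap with position 1, array becomes [7, 23, 39, 36, 9, 15, 24, 15, 38]
arr[3]=36 <= 38: swap with position 2, array becomes [7, 23, 36, 39, 9, 15, 24, 15, 38]
arr[4]=9 <= 38: swap with position 3, array becomes [7, 23, 36, 9, 39, 15, 24, 15, 38]
arr[5]=15 <= 38: swap with position 4, array becomes [7, 23, 36, 9, 15, 39, 24, 15, 38]
arr[6]=24 <= 38: swap with position 5, array becomes [7, 23, 36, 9, 15, 24, 39, 15, 38]
arr[7]=15 <= 38: swap with position 6, array becomes [7, 23, 36, 9, 15, 24, 15, 39, 38]

Place pivot at position 7: [7, 23, 36, 9, 15, 24, 15, 38, 39]
Pivot position: 7

After partitioning with pivot 38, the array becomes [7, 23, 36, 9, 15, 24, 15, 38, 39]. The pivot is placed at index 7. All elements to the left of the pivot are <= 38, and all elements to the right are > 38.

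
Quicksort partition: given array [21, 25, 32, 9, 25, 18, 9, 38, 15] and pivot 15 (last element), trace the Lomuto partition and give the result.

Lomuto partition with pivot = 15:

Initial array: [21, 25, 32, 9, 25, 18, 9, 38, 15]

arr[0]=21 > 15: no swap
arr[1]=25 > 15: no swap
arr[2]=32 > 15: no swap
arr[3]=9 <= 15: swap with position 0, array becomes [9, 25, 32, 21, 25, 18, 9, 38, 15]
arr[4]=25 > 15: no swap
arr[5]=18 > 15: no swap
arr[6]=9 <= 15: swap with position 1, array becomes [9, 9, 32, 21, 25, 18, 25, 38, 15]
arr[7]=38 > 15: no swap

Place pivot at position 2: [9, 9, 15, 21, 25, 18, 25, 38, 32]
Pivot position: 2

After partitioning with pivot 15, the array becomes [9, 9, 15, 21, 25, 18, 25, 38, 32]. The pivot is placed at index 2. All elements to the left of the pivot are <= 15, and all elements to the right are > 15.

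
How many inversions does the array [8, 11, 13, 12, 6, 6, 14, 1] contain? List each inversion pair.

Finding inversions in [8, 11, 13, 12, 6, 6, 14, 1]:

(0, 4): arr[0]=8 > arr[4]=6
(0, 5): arr[0]=8 > arr[5]=6
(0, 7): arr[0]=8 > arr[7]=1
(1, 4): arr[1]=11 > arr[4]=6
(1, 5): arr[1]=11 > arr[5]=6
(1, 7): arr[1]=11 > arr[7]=1
(2, 3): arr[2]=13 > arr[3]=12
(2, 4): arr[2]=13 > arr[4]=6
(2, 5): arr[2]=13 > arr[5]=6
(2, 7): arr[2]=13 > arr[7]=1
(3, 4): arr[3]=12 > arr[4]=6
(3, 5): arr[3]=12 > arr[5]=6
(3, 7): arr[3]=12 > arr[7]=1
(4, 7): arr[4]=6 > arr[7]=1
(5, 7): arr[5]=6 > arr[7]=1
(6, 7): arr[6]=14 > arr[7]=1

Total inversions: 16

The array has 16 inversion(s): (0,4), (0,5), (0,7), (1,4), (1,5), (1,7), (2,3), (2,4), (2,5), (2,7), (3,4), (3,5), (3,7), (4,7), (5,7), (6,7). Each pair (i,j) satisfies i < j and arr[i] > arr[j].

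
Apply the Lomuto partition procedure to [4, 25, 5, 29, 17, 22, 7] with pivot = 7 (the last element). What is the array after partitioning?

Lomuto partition with pivot = 7:

Initial array: [4, 25, 5, 29, 17, 22, 7]

arr[0]=4 <= 7: swap with position 0, array becomes [4, 25, 5, 29, 17, 22, 7]
arr[1]=25 > 7: no swap
arr[2]=5 <= 7: swap with position 1, array becomes [4, 5, 25, 29, 17, 22, 7]
arr[3]=29 > 7: no swap
arr[4]=17 > 7: no swap
arr[5]=22 > 7: no swap

Place pivot at position 2: [4, 5, 7, 29, 17, 22, 25]
Pivot position: 2

After partitioning with pivot 7, the array becomes [4, 5, 7, 29, 17, 22, 25]. The pivot is placed at index 2. All elements to the left of the pivot are <= 7, and all elements to the right are > 7.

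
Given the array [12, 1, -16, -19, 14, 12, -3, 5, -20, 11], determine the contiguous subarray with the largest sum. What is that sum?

Using Kadane's algorithm on [12, 1, -16, -19, 14, 12, -3, 5, -20, 11]:

Scanning through the array:
Position 1 (value 1): max_ending_here = 13, max_so_far = 13
Position 2 (value -16): max_ending_here = -3, max_so_far = 13
Position 3 (value -19): max_ending_here = -19, max_so_far = 13
Position 4 (value 14): max_ending_here = 14, max_so_far = 14
Position 5 (value 12): max_ending_here = 26, max_so_far = 26
Position 6 (value -3): max_ending_here = 23, max_so_far = 26
Position 7 (value 5): max_ending_here = 28, max_so_far = 28
Position 8 (value -20): max_ending_here = 8, max_so_far = 28
Position 9 (value 11): max_ending_here = 19, max_so_far = 28

Maximum subarray: [14, 12, -3, 5]
Maximum sum: 28

The maximum subarray is [14, 12, -3, 5] with sum 28. This subarray runs from index 4 to index 7.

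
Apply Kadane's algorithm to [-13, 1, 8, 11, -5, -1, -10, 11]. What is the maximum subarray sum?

Using Kadane's algorithm on [-13, 1, 8, 11, -5, -1, -10, 11]:

Scanning through the array:
Position 1 (value 1): max_ending_here = 1, max_so_far = 1
Position 2 (value 8): max_ending_here = 9, max_so_far = 9
Position 3 (value 11): max_ending_here = 20, max_so_far = 20
Position 4 (value -5): max_ending_here = 15, max_so_far = 20
Position 5 (value -1): max_ending_here = 14, max_so_far = 20
Position 6 (value -10): max_ending_here = 4, max_so_far = 20
Position 7 (value 11): max_ending_here = 15, max_so_far = 20

Maximum subarray: [1, 8, 11]
Maximum sum: 20

The maximum subarray is [1, 8, 11] with sum 20. This subarray runs from index 1 to index 3.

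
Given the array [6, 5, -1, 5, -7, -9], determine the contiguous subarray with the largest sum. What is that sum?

Using Kadane's algorithm on [6, 5, -1, 5, -7, -9]:

Scanning through the array:
Position 1 (value 5): max_ending_here = 11, max_so_far = 11
Position 2 (value -1): max_ending_here = 10, max_so_far = 11
Position 3 (value 5): max_ending_here = 15, max_so_far = 15
Position 4 (value -7): max_ending_here = 8, max_so_far = 15
Position 5 (value -9): max_ending_here = -1, max_so_far = 15

Maximum subarray: [6, 5, -1, 5]
Maximum sum: 15

The maximum subarray is [6, 5, -1, 5] with sum 15. This subarray runs from index 0 to index 3.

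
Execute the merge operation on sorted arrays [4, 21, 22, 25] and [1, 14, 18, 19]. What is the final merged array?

Merging process:

Compare 4 vs 1: take 1 from right. Merged: [1]
Compare 4 vs 14: take 4 from left. Merged: [1, 4]
Compare 21 vs 14: take 14 from right. Merged: [1, 4, 14]
Compare 21 vs 18: take 18 from right. Merged: [1, 4, 14, 18]
Compare 21 vs 19: take 19 from right. Merged: [1, 4, 14, 18, 19]
Append remaining from left: [21, 22, 25]. Merged: [1, 4, 14, 18, 19, 21, 22, 25]

Final merged array: [1, 4, 14, 18, 19, 21, 22, 25]
Total comparisons: 5

The merged array is [1, 4, 14, 18, 19, 21, 22, 25], requiring 5 comparisons. The merge step runs in O(n) time where n is the total number of elements.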